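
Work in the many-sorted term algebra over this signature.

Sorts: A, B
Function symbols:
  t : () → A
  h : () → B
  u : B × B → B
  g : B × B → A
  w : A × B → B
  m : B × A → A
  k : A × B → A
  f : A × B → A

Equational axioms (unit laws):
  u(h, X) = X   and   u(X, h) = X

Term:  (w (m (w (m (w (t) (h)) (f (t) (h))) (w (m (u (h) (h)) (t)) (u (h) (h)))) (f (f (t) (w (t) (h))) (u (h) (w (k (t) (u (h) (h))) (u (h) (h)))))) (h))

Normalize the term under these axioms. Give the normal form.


1. (w (m (w (m (w (t) (h)) (f (t) (h))) (w (m (u (h) (h)) (t)) (u (h) (h)))) (f (f (t) (w (t) (h))) (u (h) (w (k (t) (u (h) (h))) (u (h) (h)))))) (h))  →  (w (m (w (m (w (t) (h)) (f (t) (h))) (w (m (h) (t)) (u (h) (h)))) (f (f (t) (w (t) (h))) (u (h) (w (k (t) (u (h) (h))) (u (h) (h)))))) (h))
2. (w (m (w (m (w (t) (h)) (f (t) (h))) (w (m (h) (t)) (u (h) (h)))) (f (f (t) (w (t) (h))) (u (h) (w (k (t) (u (h) (h))) (u (h) (h)))))) (h))  →  (w (m (w (m (w (t) (h)) (f (t) (h))) (w (m (h) (t)) (h))) (f (f (t) (w (t) (h))) (u (h) (w (k (t) (u (h) (h))) (u (h) (h)))))) (h))
3. (w (m (w (m (w (t) (h)) (f (t) (h))) (w (m (h) (t)) (h))) (f (f (t) (w (t) (h))) (u (h) (w (k (t) (u (h) (h))) (u (h) (h)))))) (h))  →  (w (m (w (m (w (t) (h)) (f (t) (h))) (w (m (h) (t)) (h))) (f (f (t) (w (t) (h))) (w (k (t) (u (h) (h))) (u (h) (h))))) (h))
4. (w (m (w (m (w (t) (h)) (f (t) (h))) (w (m (h) (t)) (h))) (f (f (t) (w (t) (h))) (w (k (t) (u (h) (h))) (u (h) (h))))) (h))  →  (w (m (w (m (w (t) (h)) (f (t) (h))) (w (m (h) (t)) (h))) (f (f (t) (w (t) (h))) (w (k (t) (h)) (u (h) (h))))) (h))
5. (w (m (w (m (w (t) (h)) (f (t) (h))) (w (m (h) (t)) (h))) (f (f (t) (w (t) (h))) (w (k (t) (h)) (u (h) (h))))) (h))  →  (w (m (w (m (w (t) (h)) (f (t) (h))) (w (m (h) (t)) (h))) (f (f (t) (w (t) (h))) (w (k (t) (h)) (h)))) (h))

normal form = (w (m (w (m (w (t) (h)) (f (t) (h))) (w (m (h) (t)) (h))) (f (f (t) (w (t) (h))) (w (k (t) (h)) (h)))) (h))


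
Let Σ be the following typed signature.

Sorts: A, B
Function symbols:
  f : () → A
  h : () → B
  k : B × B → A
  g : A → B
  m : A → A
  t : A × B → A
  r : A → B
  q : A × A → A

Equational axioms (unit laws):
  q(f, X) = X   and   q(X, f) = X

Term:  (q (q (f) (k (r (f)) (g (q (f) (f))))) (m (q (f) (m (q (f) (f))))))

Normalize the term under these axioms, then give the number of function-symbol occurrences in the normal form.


1. (q (q (f) (k (r (f)) (g (q (f) (f))))) (m (q (f) (m (q (f) (f))))))  →  (q (k (r (f)) (g (q (f) (f)))) (m (q (f) (m (q (f) (f))))))
2. (q (k (r (f)) (g (q (f) (f)))) (m (q (f) (m (q (f) (f))))))  →  (q (k (r (f)) (g (f))) (m (q (f) (m (q (f) (f))))))
3. (q (k (r (f)) (g (f))) (m (q (f) (m (q (f) (f))))))  →  (q (k (r (f)) (g (f))) (m (m (q (f) (f)))))
4. (q (k (r (f)) (g (f))) (m (m (q (f) (f)))))  →  (q (k (r (f)) (g (f))) (m (m (f))))
normal form: (q (k (r (f)) (g (f))) (m (m (f))))

size = 9


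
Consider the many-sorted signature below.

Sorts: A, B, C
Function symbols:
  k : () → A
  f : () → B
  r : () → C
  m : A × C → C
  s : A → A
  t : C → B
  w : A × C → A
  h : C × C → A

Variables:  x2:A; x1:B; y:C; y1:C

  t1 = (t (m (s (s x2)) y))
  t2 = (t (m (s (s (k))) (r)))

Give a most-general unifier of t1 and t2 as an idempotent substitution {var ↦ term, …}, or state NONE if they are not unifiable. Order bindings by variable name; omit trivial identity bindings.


{x2 ↦ (k), y ↦ (r)}


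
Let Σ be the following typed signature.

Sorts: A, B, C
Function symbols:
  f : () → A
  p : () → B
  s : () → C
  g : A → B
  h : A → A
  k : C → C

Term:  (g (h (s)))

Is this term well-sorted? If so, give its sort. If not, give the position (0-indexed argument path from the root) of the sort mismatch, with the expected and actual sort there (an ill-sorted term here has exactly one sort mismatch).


    (s) : C
  (h (s)) : ✗ arg 0 at [0, 0] has sort C, expected A

ill-sorted at position [0, 0]: expected A, got C


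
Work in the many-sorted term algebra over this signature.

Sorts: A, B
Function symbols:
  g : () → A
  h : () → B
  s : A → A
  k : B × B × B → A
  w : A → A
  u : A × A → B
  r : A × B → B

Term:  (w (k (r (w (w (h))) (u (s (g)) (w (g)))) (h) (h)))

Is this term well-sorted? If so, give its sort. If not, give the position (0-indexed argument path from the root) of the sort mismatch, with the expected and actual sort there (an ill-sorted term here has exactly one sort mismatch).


          (h) : B
        (w (h)) : ✗ arg 0 at [0, 0, 0, 0, 0] has sort B, expected A
          (g) : A
        (s (g)) : A
          (g) : A
        (w (g)) : A
      (u (s (g)) (w (g))) : B
    (h) : B
    (h) : B

ill-sorted at position [0, 0, 0, 0, 0]: expected A, got B


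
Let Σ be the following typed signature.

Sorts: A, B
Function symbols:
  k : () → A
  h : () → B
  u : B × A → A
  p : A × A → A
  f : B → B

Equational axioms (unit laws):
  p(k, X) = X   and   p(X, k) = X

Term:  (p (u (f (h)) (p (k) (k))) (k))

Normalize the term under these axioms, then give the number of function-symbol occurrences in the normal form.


1. (p (u (f (h)) (p (k) (k))) (k))  →  (u (f (h)) (p (k) (k)))
2. (u (f (h)) (p (k) (k)))  →  (u (f (h)) (k))
normal form: (u (f (h)) (k))

size = 4


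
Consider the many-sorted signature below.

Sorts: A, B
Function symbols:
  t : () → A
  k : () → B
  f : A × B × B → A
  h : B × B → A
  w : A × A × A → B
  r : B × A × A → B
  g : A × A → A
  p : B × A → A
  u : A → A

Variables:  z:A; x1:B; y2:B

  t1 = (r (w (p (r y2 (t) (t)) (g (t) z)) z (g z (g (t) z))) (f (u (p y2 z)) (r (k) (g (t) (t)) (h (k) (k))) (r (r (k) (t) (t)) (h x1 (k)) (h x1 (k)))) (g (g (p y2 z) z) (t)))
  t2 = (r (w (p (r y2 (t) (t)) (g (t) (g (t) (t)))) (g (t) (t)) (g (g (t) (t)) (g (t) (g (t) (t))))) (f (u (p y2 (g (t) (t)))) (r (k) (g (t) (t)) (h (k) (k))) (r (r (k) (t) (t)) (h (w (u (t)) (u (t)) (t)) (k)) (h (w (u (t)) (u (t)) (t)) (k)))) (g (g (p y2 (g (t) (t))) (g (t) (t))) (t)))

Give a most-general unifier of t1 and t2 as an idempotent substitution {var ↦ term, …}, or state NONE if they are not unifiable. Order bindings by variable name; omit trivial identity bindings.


{x1 ↦ (w (u (t)) (u (t)) (t)), z ↦ (g (t) (t))}


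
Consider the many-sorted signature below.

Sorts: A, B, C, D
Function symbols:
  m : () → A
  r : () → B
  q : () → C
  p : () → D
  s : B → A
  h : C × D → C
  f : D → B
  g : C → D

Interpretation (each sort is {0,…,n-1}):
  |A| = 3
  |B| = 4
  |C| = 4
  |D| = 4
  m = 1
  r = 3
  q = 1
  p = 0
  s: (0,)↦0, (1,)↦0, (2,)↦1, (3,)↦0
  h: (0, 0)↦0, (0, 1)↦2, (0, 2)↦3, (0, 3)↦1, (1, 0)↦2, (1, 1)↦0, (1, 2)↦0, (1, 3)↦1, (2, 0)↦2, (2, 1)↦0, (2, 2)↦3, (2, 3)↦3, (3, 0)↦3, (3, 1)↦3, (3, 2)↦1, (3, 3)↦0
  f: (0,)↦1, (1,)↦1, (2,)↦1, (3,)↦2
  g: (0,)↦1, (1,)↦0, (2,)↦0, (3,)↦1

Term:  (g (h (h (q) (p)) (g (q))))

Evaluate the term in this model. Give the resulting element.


  q = 1
  p = 0
  (h (q) (p)) = h(1, 0) = 2
  q = 1
  (g (q)) = g(1,) = 0
  (h (h (q) (p)) (g (q))) = h(2, 0) = 2
  (g (h (h (q) (p)) (g (q)))) = g(2,) = 0

value = 0


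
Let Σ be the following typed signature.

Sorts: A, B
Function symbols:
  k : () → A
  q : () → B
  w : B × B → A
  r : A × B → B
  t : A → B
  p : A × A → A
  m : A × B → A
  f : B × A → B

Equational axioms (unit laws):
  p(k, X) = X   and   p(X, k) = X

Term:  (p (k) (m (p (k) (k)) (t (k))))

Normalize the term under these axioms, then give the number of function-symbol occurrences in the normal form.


size = 4

1. (p (k) (m (p (k) (k)) (t (k))))  →  (m (p (k) (k)) (t (k)))
2. (m (p (k) (k)) (t (k)))  →  (m (k) (t (k)))
normal form: (m (k) (t (k)))


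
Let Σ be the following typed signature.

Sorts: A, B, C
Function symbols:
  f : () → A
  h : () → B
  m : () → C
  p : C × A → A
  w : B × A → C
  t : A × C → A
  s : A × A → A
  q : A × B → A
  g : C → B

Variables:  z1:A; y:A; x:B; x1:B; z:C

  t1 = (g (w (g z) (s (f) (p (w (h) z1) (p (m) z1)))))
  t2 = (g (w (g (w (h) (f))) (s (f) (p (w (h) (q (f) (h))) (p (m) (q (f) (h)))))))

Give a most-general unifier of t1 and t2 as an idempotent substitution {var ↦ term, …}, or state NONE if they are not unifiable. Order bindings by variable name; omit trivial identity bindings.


{z ↦ (w (h) (f)), z1 ↦ (q (f) (h))}


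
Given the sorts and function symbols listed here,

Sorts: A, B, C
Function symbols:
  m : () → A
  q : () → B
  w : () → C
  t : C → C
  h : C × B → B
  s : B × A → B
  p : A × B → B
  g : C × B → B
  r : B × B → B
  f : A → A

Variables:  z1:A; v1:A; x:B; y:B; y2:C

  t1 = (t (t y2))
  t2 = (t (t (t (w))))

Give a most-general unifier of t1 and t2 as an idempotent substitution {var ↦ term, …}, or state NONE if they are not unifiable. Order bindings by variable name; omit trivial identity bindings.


{y2 ↦ (t (w))}


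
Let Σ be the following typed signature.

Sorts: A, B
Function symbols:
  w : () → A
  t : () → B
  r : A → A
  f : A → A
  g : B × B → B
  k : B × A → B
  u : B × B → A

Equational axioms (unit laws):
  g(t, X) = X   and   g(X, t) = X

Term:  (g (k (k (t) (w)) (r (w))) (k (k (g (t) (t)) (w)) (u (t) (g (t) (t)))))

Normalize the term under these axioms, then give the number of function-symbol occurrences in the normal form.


1. (g (k (k (t) (w)) (r (w))) (k (k (g (t) (t)) (w)) (u (t) (g (t) (t)))))  →  (g (k (k (t) (w)) (r (w))) (k (k (t) (w)) (u (t) (g (t) (t)))))
2. (g (k (k (t) (w)) (r (w))) (k (k (t) (w)) (u (t) (g (t) (t)))))  →  (g (k (k (t) (w)) (r (w))) (k (k (t) (w)) (u (t) (t))))
normal form: (g (k (k (t) (w)) (r (w))) (k (k (t) (w)) (u (t) (t))))

size = 14


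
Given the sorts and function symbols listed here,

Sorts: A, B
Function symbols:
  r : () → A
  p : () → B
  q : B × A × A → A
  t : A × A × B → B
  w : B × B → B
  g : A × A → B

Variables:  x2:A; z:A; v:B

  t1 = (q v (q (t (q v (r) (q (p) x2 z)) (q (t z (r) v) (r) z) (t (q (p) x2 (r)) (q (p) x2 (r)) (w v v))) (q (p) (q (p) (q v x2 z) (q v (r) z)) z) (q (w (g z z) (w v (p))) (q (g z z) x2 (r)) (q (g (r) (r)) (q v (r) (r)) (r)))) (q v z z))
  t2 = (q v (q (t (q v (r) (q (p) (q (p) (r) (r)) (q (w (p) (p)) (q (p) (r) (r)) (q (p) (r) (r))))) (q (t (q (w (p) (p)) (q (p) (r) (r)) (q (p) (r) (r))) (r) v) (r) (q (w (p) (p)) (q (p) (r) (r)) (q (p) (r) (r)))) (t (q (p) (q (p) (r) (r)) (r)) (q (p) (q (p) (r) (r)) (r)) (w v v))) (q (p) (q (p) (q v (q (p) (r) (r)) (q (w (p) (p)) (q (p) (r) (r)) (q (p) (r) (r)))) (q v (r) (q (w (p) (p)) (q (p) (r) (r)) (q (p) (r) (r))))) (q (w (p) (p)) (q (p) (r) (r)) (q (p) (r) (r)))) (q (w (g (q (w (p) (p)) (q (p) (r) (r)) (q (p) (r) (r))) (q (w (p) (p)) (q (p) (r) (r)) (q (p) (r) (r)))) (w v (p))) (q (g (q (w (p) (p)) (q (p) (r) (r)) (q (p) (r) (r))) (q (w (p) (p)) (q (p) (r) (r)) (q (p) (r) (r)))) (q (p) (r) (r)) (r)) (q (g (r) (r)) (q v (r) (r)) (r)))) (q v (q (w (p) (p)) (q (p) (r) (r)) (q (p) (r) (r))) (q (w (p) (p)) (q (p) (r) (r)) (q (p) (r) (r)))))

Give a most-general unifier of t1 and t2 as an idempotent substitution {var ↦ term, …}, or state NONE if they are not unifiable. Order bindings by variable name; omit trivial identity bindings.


{x2 ↦ (q (p) (r) (r)), z ↦ (q (w (p) (p)) (q (p) (r) (r)) (q (p) (r) (r)))}


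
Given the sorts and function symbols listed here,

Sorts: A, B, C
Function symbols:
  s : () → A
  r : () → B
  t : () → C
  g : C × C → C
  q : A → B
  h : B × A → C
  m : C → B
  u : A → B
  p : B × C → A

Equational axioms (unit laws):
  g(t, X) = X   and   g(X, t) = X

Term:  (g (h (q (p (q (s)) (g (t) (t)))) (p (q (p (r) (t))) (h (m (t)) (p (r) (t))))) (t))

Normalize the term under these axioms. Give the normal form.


normal form = (h (q (p (q (s)) (t))) (p (q (p (r) (t))) (h (m (t)) (p (r) (t)))))

1. (g (h (q (p (q (s)) (g (t) (t)))) (p (q (p (r) (t))) (h (m (t)) (p (r) (t))))) (t))  →  (h (q (p (q (s)) (g (t) (t)))) (p (q (p (r) (t))) (h (m (t)) (p (r) (t)))))
2. (h (q (p (q (s)) (g (t) (t)))) (p (q (p (r) (t))) (h (m (t)) (p (r) (t)))))  →  (h (q (p (q (s)) (t))) (p (q (p (r) (t))) (h (m (t)) (p (r) (t)))))


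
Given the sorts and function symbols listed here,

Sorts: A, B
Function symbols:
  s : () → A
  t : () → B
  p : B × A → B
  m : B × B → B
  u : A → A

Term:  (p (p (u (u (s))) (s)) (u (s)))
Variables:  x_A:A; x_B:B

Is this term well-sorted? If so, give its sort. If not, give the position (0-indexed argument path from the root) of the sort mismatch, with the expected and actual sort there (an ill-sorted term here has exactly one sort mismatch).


ill-sorted at position [0, 0]: expected B, got A

        (s) : A
      (u (s)) : A
    (u (u (s))) : A
    (s) : A
  (p (u (u (s))) (s)) : ✗ arg 0 at [0, 0] has sort A, expected B
    (s) : A
  (u (s)) : A


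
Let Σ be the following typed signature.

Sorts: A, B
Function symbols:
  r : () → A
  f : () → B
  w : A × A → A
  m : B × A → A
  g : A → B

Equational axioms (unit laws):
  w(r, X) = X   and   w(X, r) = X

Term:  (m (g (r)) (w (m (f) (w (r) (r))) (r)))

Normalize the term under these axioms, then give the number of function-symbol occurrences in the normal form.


1. (m (g (r)) (w (m (f) (w (r) (r))) (r)))  →  (m (g (r)) (m (f) (w (r) (r))))
2. (m (g (r)) (m (f) (w (r) (r))))  →  (m (g (r)) (m (f) (r)))
normal form: (m (g (r)) (m (f) (r)))

size = 6


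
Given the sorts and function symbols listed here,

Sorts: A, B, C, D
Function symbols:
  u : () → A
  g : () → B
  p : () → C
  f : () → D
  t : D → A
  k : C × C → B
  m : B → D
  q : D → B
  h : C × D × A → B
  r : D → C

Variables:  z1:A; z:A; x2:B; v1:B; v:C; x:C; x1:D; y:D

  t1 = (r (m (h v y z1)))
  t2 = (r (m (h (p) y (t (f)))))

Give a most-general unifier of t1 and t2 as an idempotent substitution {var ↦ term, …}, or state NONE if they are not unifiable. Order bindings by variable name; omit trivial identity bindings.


{v ↦ (p), z1 ↦ (t (f))}


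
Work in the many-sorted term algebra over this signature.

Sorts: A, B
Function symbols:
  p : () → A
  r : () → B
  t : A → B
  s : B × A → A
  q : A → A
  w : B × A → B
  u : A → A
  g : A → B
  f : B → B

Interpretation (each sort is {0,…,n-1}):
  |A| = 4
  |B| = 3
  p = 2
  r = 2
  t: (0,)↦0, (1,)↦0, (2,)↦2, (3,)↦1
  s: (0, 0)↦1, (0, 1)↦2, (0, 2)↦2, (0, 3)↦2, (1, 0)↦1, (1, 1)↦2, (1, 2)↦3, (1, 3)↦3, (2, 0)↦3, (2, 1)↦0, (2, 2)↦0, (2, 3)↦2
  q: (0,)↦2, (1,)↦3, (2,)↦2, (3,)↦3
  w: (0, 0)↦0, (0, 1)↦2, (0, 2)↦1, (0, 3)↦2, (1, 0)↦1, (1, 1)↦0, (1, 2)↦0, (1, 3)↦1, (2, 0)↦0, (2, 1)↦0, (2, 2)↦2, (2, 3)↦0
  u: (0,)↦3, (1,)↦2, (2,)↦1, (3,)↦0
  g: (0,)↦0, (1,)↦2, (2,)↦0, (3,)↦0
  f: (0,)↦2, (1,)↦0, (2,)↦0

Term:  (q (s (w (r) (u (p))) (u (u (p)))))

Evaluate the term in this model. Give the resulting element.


  r = 2
  p = 2
  (u (p)) = u(2,) = 1
  (w (r) (u (p))) = w(2, 1) = 0
  p = 2
  (u (p)) = u(2,) = 1
  (u (u (p))) = u(1,) = 2
  (s (w (r) (u (p))) (u (u (p)))) = s(0, 2) = 2
  (q (s (w (r) (u (p))) (u (u (p))))) = q(2,) = 2

value = 2


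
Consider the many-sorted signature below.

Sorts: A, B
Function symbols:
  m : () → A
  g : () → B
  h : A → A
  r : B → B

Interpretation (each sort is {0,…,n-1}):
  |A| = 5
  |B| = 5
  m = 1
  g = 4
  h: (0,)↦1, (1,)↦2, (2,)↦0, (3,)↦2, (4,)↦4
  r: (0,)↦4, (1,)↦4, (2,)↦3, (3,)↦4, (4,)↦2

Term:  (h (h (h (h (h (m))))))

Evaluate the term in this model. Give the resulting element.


value = 0

  m = 1
  (h (m)) = h(1,) = 2
  (h (h (m))) = h(2,) = 0
  (h (h (h (m)))) = h(0,) = 1
  (h (h (h (h (m))))) = h(1,) = 2
  (h (h (h (h (h (m)))))) = h(2,) = 0


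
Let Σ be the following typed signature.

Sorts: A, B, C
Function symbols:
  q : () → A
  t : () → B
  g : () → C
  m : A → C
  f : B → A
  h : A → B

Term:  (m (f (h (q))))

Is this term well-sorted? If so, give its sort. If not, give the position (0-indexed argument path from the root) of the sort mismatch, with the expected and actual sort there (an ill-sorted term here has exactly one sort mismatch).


      (q) : A
    (h (q)) : B
  (f (h (q))) : A
(m (f (h (q)))) : C

well-sorted; sort = C


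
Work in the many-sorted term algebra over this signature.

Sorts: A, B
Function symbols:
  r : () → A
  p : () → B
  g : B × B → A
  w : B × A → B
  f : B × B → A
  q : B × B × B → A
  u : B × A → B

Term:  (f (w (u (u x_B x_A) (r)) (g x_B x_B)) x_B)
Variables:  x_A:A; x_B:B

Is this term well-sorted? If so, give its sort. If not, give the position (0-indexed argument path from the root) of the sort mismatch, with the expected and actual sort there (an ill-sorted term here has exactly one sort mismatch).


well-sorted; sort = A

        x_B : B
        x_A : A
      (u x_B x_A) : B
      (r) : A
    (u (u x_B x_A) (r)) : B
      x_B : B
      x_B : B
    (g x_B x_B) : A
  (w (u (u x_B x_A) (r)) (g x_B x_B)) : B
  x_B : B
(f (w (u (u x_B x_A) (r)) (g x_B x_B)) x_B) : A


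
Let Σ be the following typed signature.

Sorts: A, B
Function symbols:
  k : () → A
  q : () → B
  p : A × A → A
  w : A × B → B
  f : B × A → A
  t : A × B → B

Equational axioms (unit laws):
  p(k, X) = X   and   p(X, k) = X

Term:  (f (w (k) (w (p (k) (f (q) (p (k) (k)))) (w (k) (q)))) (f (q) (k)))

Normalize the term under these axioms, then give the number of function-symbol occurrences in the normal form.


1. (f (w (k) (w (p (k) (f (q) (p (k) (k)))) (w (k) (q)))) (f (q) (k)))  →  (f (w (k) (w (f (q) (p (k) (k))) (w (k) (q)))) (f (q) (k)))
2. (f (w (k) (w (f (q) (p (k) (k))) (w (k) (q)))) (f (q) (k)))  →  (f (w (k) (w (f (q) (k)) (w (k) (q)))) (f (q) (k)))
normal form: (f (w (k) (w (f (q) (k)) (w (k) (q)))) (f (q) (k)))

size = 13


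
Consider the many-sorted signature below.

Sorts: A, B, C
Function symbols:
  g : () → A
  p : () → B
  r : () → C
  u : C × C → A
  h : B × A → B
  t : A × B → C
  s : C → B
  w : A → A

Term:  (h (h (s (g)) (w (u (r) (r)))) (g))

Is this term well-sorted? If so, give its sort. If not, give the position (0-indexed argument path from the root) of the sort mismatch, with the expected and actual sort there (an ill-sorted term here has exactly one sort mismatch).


ill-sorted at position [0, 0, 0]: expected C, got A

      (g) : A
    (s (g)) : ✗ arg 0 at [0, 0, 0] has sort A, expected C
        (r) : C
        (r) : C
      (u (r) (r)) : A
    (w (u (r) (r))) : A
  (g) : A


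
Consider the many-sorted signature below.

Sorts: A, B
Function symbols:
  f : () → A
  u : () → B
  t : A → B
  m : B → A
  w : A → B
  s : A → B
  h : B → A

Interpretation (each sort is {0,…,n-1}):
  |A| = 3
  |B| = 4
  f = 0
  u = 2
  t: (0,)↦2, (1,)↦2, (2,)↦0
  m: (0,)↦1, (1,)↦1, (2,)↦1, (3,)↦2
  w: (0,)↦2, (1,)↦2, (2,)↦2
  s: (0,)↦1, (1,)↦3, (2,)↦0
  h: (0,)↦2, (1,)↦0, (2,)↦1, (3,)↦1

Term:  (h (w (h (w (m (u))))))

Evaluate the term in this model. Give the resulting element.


  u = 2
  (m (u)) = m(2,) = 1
  (w (m (u))) = w(1,) = 2
  (h (w (m (u)))) = h(2,) = 1
  (w (h (w (m (u))))) = w(1,) = 2
  (h (w (h (w (m (u)))))) = h(2,) = 1

value = 1


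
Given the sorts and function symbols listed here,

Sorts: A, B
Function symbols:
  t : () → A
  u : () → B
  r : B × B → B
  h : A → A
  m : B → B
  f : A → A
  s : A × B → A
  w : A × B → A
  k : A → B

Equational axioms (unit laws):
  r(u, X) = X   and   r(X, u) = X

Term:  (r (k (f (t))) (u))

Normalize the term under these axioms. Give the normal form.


1. (r (k (f (t))) (u))  →  (k (f (t)))

normal form = (k (f (t)))


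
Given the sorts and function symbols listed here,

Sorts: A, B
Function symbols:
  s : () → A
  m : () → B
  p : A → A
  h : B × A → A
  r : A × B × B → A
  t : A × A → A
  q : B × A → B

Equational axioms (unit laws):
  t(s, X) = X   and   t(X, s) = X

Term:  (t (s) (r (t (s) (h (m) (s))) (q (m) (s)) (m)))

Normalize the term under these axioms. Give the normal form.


1. (t (s) (r (t (s) (h (m) (s))) (q (m) (s)) (m)))  →  (r (t (s) (h (m) (s))) (q (m) (s)) (m))
2. (r (t (s) (h (m) (s))) (q (m) (s)) (m))  →  (r (h (m) (s)) (q (m) (s)) (m))

normal form = (r (h (m) (s)) (q (m) (s)) (m))


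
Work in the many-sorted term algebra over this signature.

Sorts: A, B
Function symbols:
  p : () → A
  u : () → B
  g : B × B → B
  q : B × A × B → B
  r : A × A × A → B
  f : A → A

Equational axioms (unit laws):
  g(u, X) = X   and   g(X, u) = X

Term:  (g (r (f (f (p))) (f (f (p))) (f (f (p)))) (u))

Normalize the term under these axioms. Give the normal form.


1. (g (r (f (f (p))) (f (f (p))) (f (f (p)))) (u))  →  (r (f (f (p))) (f (f (p))) (f (f (p))))

normal form = (r (f (f (p))) (f (f (p))) (f (f (p))))


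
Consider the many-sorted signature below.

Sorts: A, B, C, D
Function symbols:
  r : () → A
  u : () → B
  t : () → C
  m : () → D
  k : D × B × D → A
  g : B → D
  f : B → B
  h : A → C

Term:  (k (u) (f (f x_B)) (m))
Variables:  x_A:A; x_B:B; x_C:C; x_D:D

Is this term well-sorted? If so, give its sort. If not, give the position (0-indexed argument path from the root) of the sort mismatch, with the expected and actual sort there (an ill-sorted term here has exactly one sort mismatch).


ill-sorted at position [0]: expected D, got B

  (u) : B
      x_B : B
    (f x_B) : B
  (f (f x_B)) : B
  (m) : D
(k (u) (f (f x_B)) (m)) : ✗ arg 0 at [0] has sort B, expected D


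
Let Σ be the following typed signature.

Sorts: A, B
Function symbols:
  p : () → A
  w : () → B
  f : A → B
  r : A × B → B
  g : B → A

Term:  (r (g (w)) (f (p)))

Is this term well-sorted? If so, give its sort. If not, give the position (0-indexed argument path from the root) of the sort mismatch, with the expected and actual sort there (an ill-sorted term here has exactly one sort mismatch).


    (w) : B
  (g (w)) : A
    (p) : A
  (f (p)) : B
(r (g (w)) (f (p))) : B

well-sorted; sort = B


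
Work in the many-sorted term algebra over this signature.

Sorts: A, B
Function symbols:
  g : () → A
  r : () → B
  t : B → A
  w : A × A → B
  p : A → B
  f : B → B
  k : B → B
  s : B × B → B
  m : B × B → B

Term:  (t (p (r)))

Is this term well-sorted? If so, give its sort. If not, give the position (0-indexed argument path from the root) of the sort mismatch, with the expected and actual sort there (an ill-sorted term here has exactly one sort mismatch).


    (r) : B
  (p (r)) : ✗ arg 0 at [0, 0] has sort B, expected A

ill-sorted at position [0, 0]: expected A, got B


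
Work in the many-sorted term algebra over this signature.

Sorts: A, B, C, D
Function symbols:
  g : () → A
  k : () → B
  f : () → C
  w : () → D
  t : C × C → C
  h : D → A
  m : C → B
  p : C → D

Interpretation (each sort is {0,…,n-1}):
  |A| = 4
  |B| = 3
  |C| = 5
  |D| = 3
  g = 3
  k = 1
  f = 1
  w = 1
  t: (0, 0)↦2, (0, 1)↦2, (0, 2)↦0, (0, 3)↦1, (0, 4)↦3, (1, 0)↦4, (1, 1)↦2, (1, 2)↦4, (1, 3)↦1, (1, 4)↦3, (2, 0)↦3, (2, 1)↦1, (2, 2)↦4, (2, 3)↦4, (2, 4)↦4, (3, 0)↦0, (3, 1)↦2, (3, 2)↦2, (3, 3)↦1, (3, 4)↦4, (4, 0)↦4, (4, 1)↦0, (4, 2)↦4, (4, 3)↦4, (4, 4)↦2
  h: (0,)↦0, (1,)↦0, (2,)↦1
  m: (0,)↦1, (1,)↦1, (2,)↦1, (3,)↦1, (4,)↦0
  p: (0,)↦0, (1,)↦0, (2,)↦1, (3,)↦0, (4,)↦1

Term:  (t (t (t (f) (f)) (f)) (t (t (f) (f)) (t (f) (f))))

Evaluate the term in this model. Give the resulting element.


value = 3

  f = 1
  f = 1
  (t (f) (f)) = t(1, 1) = 2
  f = 1
  (t (t (f) (f)) (f)) = t(2, 1) = 1
  f = 1
  f = 1
  (t (f) (f)) = t(1, 1) = 2
  f = 1
  f = 1
  (t (f) (f)) = t(1, 1) = 2
  (t (t (f) (f)) (t (f) (f))) = t(2, 2) = 4
  (t (t (t (f) (f)) (f)) (t (t (f) (f)) (t (f) (f)))) = t(1, 4) = 3


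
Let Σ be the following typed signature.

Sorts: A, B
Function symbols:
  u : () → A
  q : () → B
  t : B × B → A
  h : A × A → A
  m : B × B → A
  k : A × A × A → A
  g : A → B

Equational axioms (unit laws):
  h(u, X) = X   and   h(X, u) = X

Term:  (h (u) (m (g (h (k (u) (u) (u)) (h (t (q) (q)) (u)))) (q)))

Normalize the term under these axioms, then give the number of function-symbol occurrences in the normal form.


1. (h (u) (m (g (h (k (u) (u) (u)) (h (t (q) (q)) (u)))) (q)))  →  (m (g (h (k (u) (u) (u)) (h (t (q) (q)) (u)))) (q))
2. (m (g (h (k (u) (u) (u)) (h (t (q) (q)) (u)))) (q))  →  (m (g (h (k (u) (u) (u)) (t (q) (q)))) (q))
normal form: (m (g (h (k (u) (u) (u)) (t (q) (q)))) (q))

size = 11


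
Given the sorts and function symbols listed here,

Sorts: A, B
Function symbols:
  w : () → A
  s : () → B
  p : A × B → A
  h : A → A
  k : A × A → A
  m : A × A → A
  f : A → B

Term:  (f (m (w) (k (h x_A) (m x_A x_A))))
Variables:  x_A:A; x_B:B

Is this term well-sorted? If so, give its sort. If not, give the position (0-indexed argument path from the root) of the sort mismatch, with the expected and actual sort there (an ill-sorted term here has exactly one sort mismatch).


    (w) : A
        x_A : A
      (h x_A) : A
        x_A : A
        x_A : A
      (m x_A x_A) : A
    (k (h x_A) (m x_A x_A)) : A
  (m (w) (k (h x_A) (m x_A x_A))) : A
(f (m (w) (k (h x_A) (m x_A x_A)))) : B

well-sorted; sort = B


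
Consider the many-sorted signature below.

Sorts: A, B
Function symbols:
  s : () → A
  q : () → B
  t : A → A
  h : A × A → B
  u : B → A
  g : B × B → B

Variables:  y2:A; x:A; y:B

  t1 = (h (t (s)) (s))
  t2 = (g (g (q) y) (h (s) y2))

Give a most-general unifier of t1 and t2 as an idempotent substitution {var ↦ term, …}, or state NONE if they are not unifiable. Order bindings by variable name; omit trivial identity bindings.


NONE (not unifiable)

head clash or occurs-check failure — not unifiable


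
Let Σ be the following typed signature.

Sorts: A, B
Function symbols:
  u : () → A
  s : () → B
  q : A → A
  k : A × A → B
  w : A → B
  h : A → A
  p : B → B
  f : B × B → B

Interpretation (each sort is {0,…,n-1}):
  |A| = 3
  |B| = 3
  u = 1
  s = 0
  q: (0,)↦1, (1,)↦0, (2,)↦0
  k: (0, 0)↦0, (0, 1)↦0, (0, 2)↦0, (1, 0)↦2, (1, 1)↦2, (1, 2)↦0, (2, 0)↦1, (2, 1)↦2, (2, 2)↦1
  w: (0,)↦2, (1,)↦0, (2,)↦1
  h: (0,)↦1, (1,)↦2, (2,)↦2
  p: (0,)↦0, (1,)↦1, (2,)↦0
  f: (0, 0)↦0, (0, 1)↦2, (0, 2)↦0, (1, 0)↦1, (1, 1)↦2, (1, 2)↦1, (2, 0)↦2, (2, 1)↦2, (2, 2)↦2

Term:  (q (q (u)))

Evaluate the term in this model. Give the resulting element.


value = 1

  u = 1
  (q (u)) = q(1,) = 0
  (q (q (u))) = q(0,) = 1


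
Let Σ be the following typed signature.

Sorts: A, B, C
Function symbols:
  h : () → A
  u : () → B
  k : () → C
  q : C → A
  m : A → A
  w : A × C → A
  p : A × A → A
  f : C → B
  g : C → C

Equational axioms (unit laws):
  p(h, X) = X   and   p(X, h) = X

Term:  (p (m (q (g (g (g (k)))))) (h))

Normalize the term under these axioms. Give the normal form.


1. (p (m (q (g (g (g (k)))))) (h))  →  (m (q (g (g (g (k))))))

normal form = (m (q (g (g (g (k))))))


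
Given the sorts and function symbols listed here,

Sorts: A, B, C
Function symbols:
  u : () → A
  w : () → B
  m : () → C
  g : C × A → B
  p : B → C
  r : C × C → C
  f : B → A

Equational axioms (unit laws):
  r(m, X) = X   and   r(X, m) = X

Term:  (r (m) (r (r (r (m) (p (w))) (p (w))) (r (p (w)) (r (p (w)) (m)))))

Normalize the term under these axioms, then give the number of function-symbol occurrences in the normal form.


size = 11

1. (r (m) (r (r (r (m) (p (w))) (p (w))) (r (p (w)) (r (p (w)) (m)))))  →  (r (r (r (m) (p (w))) (p (w))) (r (p (w)) (r (p (w)) (m))))
2. (r (r (r (m) (p (w))) (p (w))) (r (p (w)) (r (p (w)) (m))))  →  (r (r (p (w)) (p (w))) (r (p (w)) (r (p (w)) (m))))
3. (r (r (p (w)) (p (w))) (r (p (w)) (r (p (w)) (m))))  →  (r (r (p (w)) (p (w))) (r (p (w)) (p (w))))
normal form: (r (r (p (w)) (p (w))) (r (p (w)) (p (w))))


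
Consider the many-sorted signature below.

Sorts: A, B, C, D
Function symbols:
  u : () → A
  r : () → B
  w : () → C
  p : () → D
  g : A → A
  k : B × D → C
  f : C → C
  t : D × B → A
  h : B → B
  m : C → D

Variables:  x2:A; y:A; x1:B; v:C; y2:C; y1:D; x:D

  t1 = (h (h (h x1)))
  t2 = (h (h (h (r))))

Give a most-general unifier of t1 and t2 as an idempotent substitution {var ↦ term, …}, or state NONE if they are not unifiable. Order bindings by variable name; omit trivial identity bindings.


{x1 ↦ (r)}


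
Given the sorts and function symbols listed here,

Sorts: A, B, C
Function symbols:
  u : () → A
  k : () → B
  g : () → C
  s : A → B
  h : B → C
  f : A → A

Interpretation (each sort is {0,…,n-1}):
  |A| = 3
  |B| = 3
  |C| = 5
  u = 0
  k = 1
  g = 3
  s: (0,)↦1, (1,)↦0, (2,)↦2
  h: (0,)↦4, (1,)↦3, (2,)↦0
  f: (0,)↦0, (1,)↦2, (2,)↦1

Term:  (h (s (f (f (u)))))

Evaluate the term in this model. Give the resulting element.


value = 3

  u = 0
  (f (u)) = f(0,) = 0
  (f (f (u))) = f(0,) = 0
  (s (f (f (u)))) = s(0,) = 1
  (h (s (f (f (u))))) = h(1,) = 3


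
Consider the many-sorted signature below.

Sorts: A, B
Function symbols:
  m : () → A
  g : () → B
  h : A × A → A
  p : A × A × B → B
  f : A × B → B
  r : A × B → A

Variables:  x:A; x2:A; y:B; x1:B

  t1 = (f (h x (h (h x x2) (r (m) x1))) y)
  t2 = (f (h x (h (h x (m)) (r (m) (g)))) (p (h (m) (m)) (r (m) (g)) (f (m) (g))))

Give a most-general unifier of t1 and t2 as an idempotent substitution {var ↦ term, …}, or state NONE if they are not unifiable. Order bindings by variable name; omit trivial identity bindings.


{x1 ↦ (g), x2 ↦ (m), y ↦ (p (h (m) (m)) (r (m) (g)) (f (m) (g)))}


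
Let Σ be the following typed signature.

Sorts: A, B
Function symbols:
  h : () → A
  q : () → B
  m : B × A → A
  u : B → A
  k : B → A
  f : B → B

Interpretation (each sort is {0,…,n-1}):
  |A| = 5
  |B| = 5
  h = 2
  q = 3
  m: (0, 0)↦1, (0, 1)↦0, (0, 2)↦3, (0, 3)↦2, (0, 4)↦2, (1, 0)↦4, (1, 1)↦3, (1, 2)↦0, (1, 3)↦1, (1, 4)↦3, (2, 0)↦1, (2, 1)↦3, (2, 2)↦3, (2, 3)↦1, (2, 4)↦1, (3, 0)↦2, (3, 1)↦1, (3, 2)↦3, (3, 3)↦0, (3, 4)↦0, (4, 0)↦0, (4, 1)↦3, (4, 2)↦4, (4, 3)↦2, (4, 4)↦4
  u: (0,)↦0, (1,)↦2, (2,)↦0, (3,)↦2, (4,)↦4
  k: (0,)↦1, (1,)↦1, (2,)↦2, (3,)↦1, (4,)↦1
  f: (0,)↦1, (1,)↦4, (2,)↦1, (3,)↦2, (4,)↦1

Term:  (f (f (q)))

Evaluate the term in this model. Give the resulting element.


value = 1

  q = 3
  (f (q)) = f(3,) = 2
  (f (f (q))) = f(2,) = 1


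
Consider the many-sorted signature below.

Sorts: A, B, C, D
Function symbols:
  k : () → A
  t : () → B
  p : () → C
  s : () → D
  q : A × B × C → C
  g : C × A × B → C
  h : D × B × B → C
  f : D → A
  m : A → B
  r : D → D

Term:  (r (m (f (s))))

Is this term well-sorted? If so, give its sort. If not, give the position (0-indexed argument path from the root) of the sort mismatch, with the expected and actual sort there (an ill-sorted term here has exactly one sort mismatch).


      (s) : D
    (f (s)) : A
  (m (f (s))) : B
(r (m (f (s)))) : ✗ arg 0 at [0] has sort B, expected D

ill-sorted at position [0]: expected D, got B


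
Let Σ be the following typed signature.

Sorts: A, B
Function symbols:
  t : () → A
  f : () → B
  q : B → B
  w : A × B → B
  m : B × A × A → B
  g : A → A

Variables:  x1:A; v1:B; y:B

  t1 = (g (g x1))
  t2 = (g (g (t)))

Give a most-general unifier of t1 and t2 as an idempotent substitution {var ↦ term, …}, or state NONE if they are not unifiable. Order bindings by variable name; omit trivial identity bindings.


{x1 ↦ (t)}


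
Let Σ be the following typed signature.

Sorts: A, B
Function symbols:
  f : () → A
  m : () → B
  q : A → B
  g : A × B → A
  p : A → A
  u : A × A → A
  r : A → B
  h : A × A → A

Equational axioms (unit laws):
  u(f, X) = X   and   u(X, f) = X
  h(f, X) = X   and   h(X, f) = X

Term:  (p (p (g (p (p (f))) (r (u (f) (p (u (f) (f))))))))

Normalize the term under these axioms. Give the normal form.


1. (p (p (g (p (p (f))) (r (u (f) (p (u (f) (f))))))))  →  (p (p (g (p (p (f))) (r (p (u (f) (f)))))))
2. (p (p (g (p (p (f))) (r (p (u (f) (f)))))))  →  (p (p (g (p (p (f))) (r (p (f))))))

normal form = (p (p (g (p (p (f))) (r (p (f))))))


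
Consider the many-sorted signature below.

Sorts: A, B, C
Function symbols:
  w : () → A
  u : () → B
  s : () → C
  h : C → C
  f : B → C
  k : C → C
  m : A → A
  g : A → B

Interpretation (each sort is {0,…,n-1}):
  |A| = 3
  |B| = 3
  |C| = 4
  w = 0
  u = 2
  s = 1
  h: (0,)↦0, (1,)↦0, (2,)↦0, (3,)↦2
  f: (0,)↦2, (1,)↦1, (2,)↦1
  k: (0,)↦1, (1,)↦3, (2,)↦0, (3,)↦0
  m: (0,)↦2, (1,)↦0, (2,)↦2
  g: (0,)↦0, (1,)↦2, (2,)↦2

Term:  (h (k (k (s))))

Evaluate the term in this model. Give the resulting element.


value = 0

  s = 1
  (k (s)) = k(1,) = 3
  (k (k (s))) = k(3,) = 0
  (h (k (k (s)))) = h(0,) = 0


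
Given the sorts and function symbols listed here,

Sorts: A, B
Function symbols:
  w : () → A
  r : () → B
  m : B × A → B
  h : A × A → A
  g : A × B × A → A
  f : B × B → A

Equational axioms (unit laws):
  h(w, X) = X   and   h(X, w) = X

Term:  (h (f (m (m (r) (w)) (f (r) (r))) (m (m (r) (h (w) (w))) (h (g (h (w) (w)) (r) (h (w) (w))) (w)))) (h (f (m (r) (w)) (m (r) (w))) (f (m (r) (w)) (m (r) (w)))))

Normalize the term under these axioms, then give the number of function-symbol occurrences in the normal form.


1. (h (f (m (m (r) (w)) (f (r) (r))) (m (m (r) (h (w) (w))) (h (g (h (w) (w)) (r) (h (w) (w))) (w)))) (h (f (m (r) (w)) (m (r) (w))) (f (m (r) (w)) (m (r) (w)))))  →  (h (f (m (m (r) (w)) (f (r) (r))) (m (m (r) (w)) (h (g (h (w) (w)) (r) (h (w) (w))) (w)))) (h (f (m (r) (w)) (m (r) (w))) (f (m (r) (w)) (m (r) (w)))))
2. (h (f (m (m (r) (w)) (f (r) (r))) (m (m (r) (w)) (h (g (h (w) (w)) (r) (h (w) (w))) (w)))) (h (f (m (r) (w)) (m (r) (w))) (f (m (r) (w)) (m (r) (w)))))  →  (h (f (m (m (r) (w)) (f (r) (r))) (m (m (r) (w)) (g (h (w) (w)) (r) (h (w) (w))))) (h (f (m (r) (w)) (m (r) (w))) (f (m (r) (w)) (m (r) (w)))))
3. (h (f (m (m (r) (w)) (f (r) (r))) (m (m (r) (w)) (g (h (w) (w)) (r) (h (w) (w))))) (h (f (m (r) (w)) (m (r) (w))) (f (m (r) (w)) (m (r) (w)))))  →  (h (f (m (m (r) (w)) (f (r) (r))) (m (m (r) (w)) (g (w) (r) (h (w) (w))))) (h (f (m (r) (w)) (m (r) (w))) (f (m (r) (w)) (m (r) (w)))))
4. (h (f (m (m (r) (w)) (f (r) (r))) (m (m (r) (w)) (g (w) (r) (h (w) (w))))) (h (f (m (r) (w)) (m (r) (w))) (f (m (r) (w)) (m (r) (w)))))  →  (h (f (m (m (r) (w)) (f (r) (r))) (m (m (r) (w)) (g (w) (r) (w)))) (h (f (m (r) (w)) (m (r) (w))) (f (m (r) (w)) (m (r) (w)))))
normal form: (h (f (m (m (r) (w)) (f (r) (r))) (m (m (r) (w)) (g (w) (r) (w)))) (h (f (m (r) (w)) (m (r) (w))) (f (m (r) (w)) (m (r) (w)))))

size = 32


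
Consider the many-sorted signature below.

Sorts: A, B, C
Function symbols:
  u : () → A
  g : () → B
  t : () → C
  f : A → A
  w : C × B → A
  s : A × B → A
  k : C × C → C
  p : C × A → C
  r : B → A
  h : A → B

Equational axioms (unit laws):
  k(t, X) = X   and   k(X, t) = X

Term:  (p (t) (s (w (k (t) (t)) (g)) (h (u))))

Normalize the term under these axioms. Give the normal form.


normal form = (p (t) (s (w (t) (g)) (h (u))))

1. (p (t) (s (w (k (t) (t)) (g)) (h (u))))  →  (p (t) (s (w (t) (g)) (h (u))))


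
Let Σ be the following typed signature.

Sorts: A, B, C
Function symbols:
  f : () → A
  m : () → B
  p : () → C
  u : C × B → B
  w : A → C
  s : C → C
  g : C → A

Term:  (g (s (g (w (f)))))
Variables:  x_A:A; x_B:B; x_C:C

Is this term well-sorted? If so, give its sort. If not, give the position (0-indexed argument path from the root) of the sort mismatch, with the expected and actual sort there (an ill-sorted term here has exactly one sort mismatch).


        (f) : A
      (w (f)) : C
    (g (w (f))) : A
  (s (g (w (f)))) : ✗ arg 0 at [0, 0] has sort A, expected C

ill-sorted at position [0, 0]: expected C, got A


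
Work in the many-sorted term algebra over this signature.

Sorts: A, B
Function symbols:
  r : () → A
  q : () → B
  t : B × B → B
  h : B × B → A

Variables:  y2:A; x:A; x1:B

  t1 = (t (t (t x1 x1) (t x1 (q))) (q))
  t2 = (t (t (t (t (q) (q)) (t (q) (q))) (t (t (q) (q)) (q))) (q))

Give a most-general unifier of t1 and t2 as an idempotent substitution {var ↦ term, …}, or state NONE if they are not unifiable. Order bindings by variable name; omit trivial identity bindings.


{x1 ↦ (t (q) (q))}


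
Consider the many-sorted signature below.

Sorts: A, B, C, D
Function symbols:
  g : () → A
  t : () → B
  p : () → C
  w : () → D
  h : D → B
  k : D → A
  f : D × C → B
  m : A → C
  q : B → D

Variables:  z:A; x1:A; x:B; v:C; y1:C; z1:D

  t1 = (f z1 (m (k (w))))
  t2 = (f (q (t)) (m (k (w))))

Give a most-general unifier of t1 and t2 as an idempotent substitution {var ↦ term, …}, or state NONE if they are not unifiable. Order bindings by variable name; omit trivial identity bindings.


{z1 ↦ (q (t))}


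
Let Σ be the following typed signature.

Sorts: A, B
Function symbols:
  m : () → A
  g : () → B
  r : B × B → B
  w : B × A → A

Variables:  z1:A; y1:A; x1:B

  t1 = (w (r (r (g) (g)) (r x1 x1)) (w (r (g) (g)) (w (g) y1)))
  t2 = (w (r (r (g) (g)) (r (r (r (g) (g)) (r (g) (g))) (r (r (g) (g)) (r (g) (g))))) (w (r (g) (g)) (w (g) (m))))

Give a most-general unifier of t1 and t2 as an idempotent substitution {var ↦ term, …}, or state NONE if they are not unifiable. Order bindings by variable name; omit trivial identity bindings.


{x1 ↦ (r (r (g) (g)) (r (g) (g))), y1 ↦ (m)}


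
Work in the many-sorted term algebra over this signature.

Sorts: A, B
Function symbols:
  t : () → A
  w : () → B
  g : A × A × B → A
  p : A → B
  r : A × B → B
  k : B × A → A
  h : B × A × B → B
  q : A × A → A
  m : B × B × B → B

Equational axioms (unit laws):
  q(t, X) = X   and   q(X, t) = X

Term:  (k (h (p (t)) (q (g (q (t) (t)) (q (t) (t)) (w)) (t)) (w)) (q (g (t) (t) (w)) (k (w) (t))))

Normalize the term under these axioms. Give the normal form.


1. (k (h (p (t)) (q (g (q (t) (t)) (q (t) (t)) (w)) (t)) (w)) (q (g (t) (t) (w)) (k (w) (t))))  →  (k (h (p (t)) (g (q (t) (t)) (q (t) (t)) (w)) (w)) (q (g (t) (t) (w)) (k (w) (t))))
2. (k (h (p (t)) (g (q (t) (t)) (q (t) (t)) (w)) (w)) (q (g (t) (t) (w)) (k (w) (t))))  →  (k (h (p (t)) (g (t) (q (t) (t)) (w)) (w)) (q (g (t) (t) (w)) (k (w) (t))))
3. (k (h (p (t)) (g (t) (q (t) (t)) (w)) (w)) (q (g (t) (t) (w)) (k (w) (t))))  →  (k (h (p (t)) (g (t) (t) (w)) (w)) (q (g (t) (t) (w)) (k (w) (t))))

normal form = (k (h (p (t)) (g (t) (t) (w)) (w)) (q (g (t) (t) (w)) (k (w) (t))))


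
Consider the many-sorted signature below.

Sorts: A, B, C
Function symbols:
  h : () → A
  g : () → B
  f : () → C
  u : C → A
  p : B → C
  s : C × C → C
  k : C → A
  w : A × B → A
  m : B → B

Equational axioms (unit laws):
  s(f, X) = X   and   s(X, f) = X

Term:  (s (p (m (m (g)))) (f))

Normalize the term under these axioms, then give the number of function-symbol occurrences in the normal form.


1. (s (p (m (m (g)))) (f))  →  (p (m (m (g))))
normal form: (p (m (m (g))))

size = 4


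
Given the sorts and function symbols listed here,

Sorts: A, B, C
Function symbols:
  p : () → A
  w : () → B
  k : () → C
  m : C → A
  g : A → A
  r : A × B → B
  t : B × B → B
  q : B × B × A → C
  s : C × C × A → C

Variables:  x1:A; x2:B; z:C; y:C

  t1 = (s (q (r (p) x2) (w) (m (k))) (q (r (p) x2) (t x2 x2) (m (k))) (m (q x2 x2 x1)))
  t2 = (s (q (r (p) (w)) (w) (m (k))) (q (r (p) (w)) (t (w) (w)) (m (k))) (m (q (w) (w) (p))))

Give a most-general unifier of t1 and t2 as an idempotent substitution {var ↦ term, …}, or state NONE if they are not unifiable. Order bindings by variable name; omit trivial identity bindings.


{x1 ↦ (p), x2 ↦ (w)}
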